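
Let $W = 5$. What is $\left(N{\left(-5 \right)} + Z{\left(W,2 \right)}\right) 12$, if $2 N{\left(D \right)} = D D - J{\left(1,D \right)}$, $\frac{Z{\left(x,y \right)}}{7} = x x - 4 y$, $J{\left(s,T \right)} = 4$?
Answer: $1554$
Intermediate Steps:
$Z{\left(x,y \right)} = - 28 y + 7 x^{2}$ ($Z{\left(x,y \right)} = 7 \left(x x - 4 y\right) = 7 \left(x^{2} - 4 y\right) = - 28 y + 7 x^{2}$)
$N{\left(D \right)} = -2 + \frac{D^{2}}{2}$ ($N{\left(D \right)} = \frac{D D - 4}{2} = \frac{D^{2} - 4}{2} = \frac{-4 + D^{2}}{2} = -2 + \frac{D^{2}}{2}$)
$\left(N{\left(-5 \right)} + Z{\left(W,2 \right)}\right) 12 = \left(\left(-2 + \frac{\left(-5\right)^{2}}{2}\right) + \left(\left(-28\right) 2 + 7 \cdot 5^{2}\right)\right) 12 = \left(\left(-2 + \frac{1}{2} \cdot 25\right) + \left(-56 + 7 \cdot 25\right)\right) 12 = \left(\left(-2 + \frac{25}{2}\right) + \left(-56 + 175\right)\right) 12 = \left(\frac{21}{2} + 119\right) 12 = \frac{259}{2} \cdot 12 = 1554$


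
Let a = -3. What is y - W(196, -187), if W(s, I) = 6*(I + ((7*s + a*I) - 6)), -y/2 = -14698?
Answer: 18956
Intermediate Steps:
y = 29396 (y = -2*(-14698) = 29396)
W(s, I) = -36 - 12*I + 42*s (W(s, I) = 6*(I + ((7*s - 3*I) - 6)) = 6*(I + ((-3*I + 7*s) - 6)) = 6*(I + (-6 - 3*I + 7*s)) = 6*(-6 - 2*I + 7*s) = -36 - 12*I + 42*s)
y - W(196, -187) = 29396 - (-36 - 12*(-187) + 42*196) = 29396 - (-36 + 2244 + 8232) = 29396 - 1*10440 = 29396 - 10440 = 18956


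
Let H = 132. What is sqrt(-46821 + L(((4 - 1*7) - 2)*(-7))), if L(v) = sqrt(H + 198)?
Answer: sqrt(-46821 + sqrt(330)) ≈ 216.34*I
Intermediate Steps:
L(v) = sqrt(330) (L(v) = sqrt(132 + 198) = sqrt(330))
sqrt(-46821 + L(((4 - 1*7) - 2)*(-7))) = sqrt(-46821 + sqrt(330))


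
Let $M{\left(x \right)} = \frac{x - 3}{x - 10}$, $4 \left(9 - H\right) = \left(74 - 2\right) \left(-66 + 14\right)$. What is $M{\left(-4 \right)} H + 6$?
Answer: $\frac{957}{2} \approx 478.5$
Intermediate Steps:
$H = 945$ ($H = 9 - \frac{\left(74 - 2\right) \left(-66 + 14\right)}{4} = 9 - \frac{72 \left(-52\right)}{4} = 9 - -936 = 9 + 936 = 945$)
$M{\left(x \right)} = \frac{-3 + x}{-10 + x}$
$M{\left(-4 \right)} H + 6 = \frac{-3 - 4}{-10 - 4} \cdot 945 + 6 = \frac{1}{-14} \left(-7\right) 945 + 6 = \left(- \frac{1}{14}\right) \left(-7\right) 945 + 6 = \frac{1}{2} \cdot 945 + 6 = \frac{945}{2} + 6 = \frac{957}{2}$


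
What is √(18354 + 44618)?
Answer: 2*√15743 ≈ 250.94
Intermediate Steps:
√(18354 + 44618) = √62972 = 2*√15743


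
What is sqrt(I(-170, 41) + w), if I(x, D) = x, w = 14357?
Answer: sqrt(14187) ≈ 119.11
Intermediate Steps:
sqrt(I(-170, 41) + w) = sqrt(-170 + 14357) = sqrt(14187)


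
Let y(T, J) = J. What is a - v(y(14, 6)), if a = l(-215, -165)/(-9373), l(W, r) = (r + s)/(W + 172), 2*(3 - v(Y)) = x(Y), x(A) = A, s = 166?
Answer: 1/403039 ≈ 2.4811e-6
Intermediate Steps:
v(Y) = 3 - Y/2
l(W, r) = (166 + r)/(172 + W) (l(W, r) = (r + 166)/(W + 172) = (166 + r)/(172 + W))
a = 1/403039 (a = ((166 - 165)/(172 - 215))/(-9373) = (1/(-43))*(-1/9373) = -1/43*1*(-1/9373) = -1/43*(-1/9373) = 1/403039 ≈ 2.4811e-6)
a - v(y(14, 6)) = 1/403039 - (3 - 1/2*6) = 1/403039 - (3 - 3) = 1/403039 - 1*0 = 1/403039 + 0 = 1/403039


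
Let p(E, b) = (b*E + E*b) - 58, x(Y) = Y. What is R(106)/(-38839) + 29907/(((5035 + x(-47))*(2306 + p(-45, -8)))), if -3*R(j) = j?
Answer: 5053938623/1724962410528 ≈ 0.0029299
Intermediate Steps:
p(E, b) = -58 + 2*E*b (p(E, b) = (E*b + E*b) - 58 = 2*E*b - 58 = -58 + 2*E*b)
R(j) = -j/3
R(106)/(-38839) + 29907/(((5035 + x(-47))*(2306 + p(-45, -8)))) = -⅓*106/(-38839) + 29907/(((5035 - 47)*(2306 + (-58 + 2*(-45)*(-8))))) = -106/3*(-1/38839) + 29907/((4988*(2306 + (-58 + 720)))) = 106/116517 + 29907/((4988*(2306 + 662))) = 106/116517 + 29907/((4988*2968)) = 106/116517 + 29907/14804384 = 5053938623/1724962410528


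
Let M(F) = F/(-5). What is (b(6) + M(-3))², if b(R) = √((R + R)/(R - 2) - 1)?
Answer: 59/25 + 6*√2/5 ≈ 4.0571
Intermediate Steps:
b(R) = √(-1 + 2*R/(-2 + R)) (b(R) = √((2*R)/(-2 + R) - 1) = √(2*R/(-2 + R) - 1) = √(-1 + 2*R/(-2 + R)))
M(F) = -F/5 (M(F) = F*(-⅕) = -F/5)
(b(6) + M(-3))² = (√((2 + 6)/(-2 + 6)) - ⅕*(-3))² = (√(8/4) + ⅗)² = (√((¼)*8) + ⅗)² = (√2 + ⅗)² = (⅗ + √2)²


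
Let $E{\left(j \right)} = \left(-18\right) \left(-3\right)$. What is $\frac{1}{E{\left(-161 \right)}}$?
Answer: $\frac{1}{54} \approx 0.018519$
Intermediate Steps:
$E{\left(j \right)} = 54$
$\frac{1}{E{\left(-161 \right)}} = \frac{1}{54}$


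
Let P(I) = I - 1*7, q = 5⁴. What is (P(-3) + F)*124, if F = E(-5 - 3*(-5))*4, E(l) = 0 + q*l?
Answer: 3098760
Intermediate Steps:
q = 625
E(l) = 625*l (E(l) = 0 + 625*l = 625*l)
F = 25000 (F = (625*(-5 - 3*(-5)))*4 = (625*(-5 + 15))*4 = (625*10)*4 = 6250*4 = 25000)
P(I) = -7 + I (P(I) = I - 7 = -7 + I)
(P(-3) + F)*124 = ((-7 - 3) + 25000)*124 = (-10 + 25000)*124 = 24990*124 = 3098760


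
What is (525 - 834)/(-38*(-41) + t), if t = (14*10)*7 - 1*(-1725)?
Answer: -103/1421 ≈ -0.072484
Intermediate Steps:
t = 2705 (t = 140*7 + 1725 = 980 + 1725 = 2705)
(525 - 834)/(-38*(-41) + t) = (525 - 834)/(-38*(-41) + 2705) = -309/(1558 + 2705) = -309/4263 = -309*1/4263 = -103/1421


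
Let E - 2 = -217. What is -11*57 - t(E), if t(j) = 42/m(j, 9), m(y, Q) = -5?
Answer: -3093/5 ≈ -618.60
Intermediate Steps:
E = -215 (E = 2 - 217 = -215)
t(j) = -42/5 (t(j) = 42/(-5) = 42*(-⅕) = -42/5)
-11*57 - t(E) = -11*57 - 1*(-42/5) = -627 + 42/5 = -3093/5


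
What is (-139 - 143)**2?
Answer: 79524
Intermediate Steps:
(-139 - 143)**2 = (-282)**2 = 79524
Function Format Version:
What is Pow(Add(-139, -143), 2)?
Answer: 79524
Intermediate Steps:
Pow(Add(-139, -143), 2) = Pow(-282, 2) = 79524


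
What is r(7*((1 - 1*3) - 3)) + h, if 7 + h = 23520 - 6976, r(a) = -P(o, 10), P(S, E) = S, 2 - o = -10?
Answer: 16525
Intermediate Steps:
o = 12 (o = 2 - 1*(-10) = 2 + 10 = 12)
r(a) = -12 (r(a) = -1*12 = -12)
h = 16537 (h = -7 + (23520 - 6976) = -7 + 16544 = 16537)
r(7*((1 - 1*3) - 3)) + h = -12 + 16537 = 16525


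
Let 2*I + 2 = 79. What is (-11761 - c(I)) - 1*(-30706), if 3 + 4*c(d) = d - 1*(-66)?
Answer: 151357/8 ≈ 18920.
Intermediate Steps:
I = 77/2 (I = -1 + (½)*79 = -1 + 79/2 = 77/2 ≈ 38.500)
c(d) = 63/4 + d/4 (c(d) = -¾ + (d - 1*(-66))/4 = -¾ + (d + 66)/4 = -¾ + (66 + d)/4 = -¾ + (33/2 + d/4) = 63/4 + d/4)
(-11761 - c(I)) - 1*(-30706) = (-11761 - (63/4 + (¼)*(77/2))) - 1*(-30706) = (-11761 - (63/4 + 77/8)) + 30706 = (-11761 - 1*203/8) + 30706 = (-11761 - 203/8) + 30706 = -94291/8 + 30706 = 151357/8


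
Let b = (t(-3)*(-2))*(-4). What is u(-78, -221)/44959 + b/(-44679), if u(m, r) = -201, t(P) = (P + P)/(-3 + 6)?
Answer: -8261135/2008723161 ≈ -0.0041126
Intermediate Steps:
t(P) = 2*P/3 (t(P) = (2*P)/3 = (2*P)*(⅓) = 2*P/3)
b = -16 (b = (((⅔)*(-3))*(-2))*(-4) = -2*(-2)*(-4) = 4*(-4) = -16)
u(-78, -221)/44959 + b/(-44679) = -201/44959 - 16/(-44679) = -201*1/44959 - 16*(-1/44679) = -201/44959 + 16/44679 = -8261135/2008723161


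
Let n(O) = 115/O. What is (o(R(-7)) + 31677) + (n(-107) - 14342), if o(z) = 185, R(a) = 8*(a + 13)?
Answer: 1874525/107 ≈ 17519.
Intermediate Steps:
R(a) = 104 + 8*a (R(a) = 8*(13 + a) = 104 + 8*a)
(o(R(-7)) + 31677) + (n(-107) - 14342) = (185 + 31677) + (115/(-107) - 14342) = 31862 + (115*(-1/107) - 14342) = 31862 + (-115/107 - 14342) = 31862 - 1534709/107 = 1874525/107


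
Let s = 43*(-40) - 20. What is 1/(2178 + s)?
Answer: 1/438 ≈ 0.0022831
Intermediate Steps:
s = -1740 (s = -1720 - 20 = -1740)
1/(2178 + s) = 1/(2178 - 1740) = 1/438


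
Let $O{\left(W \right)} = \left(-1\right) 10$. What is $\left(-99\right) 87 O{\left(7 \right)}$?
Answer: $86130$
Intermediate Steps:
$O{\left(W \right)} = -10$
$\left(-99\right) 87 O{\left(7 \right)} = \left(-99\right) 87 \left(-10\right) = \left(-8613\right) \left(-10\right) = 86130$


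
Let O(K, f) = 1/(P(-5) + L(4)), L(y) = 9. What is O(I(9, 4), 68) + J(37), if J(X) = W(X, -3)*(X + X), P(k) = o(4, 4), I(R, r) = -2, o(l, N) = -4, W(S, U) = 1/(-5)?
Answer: -73/5 ≈ -14.600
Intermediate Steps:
W(S, U) = -⅕
P(k) = -4
J(X) = -2*X/5 (J(X) = -(X + X)/5 = -2*X/5)
O(K, f) = ⅕ (O(K, f) = 1/(-4 + 9) = 1/5 = ⅕)
O(I(9, 4), 68) + J(37) = ⅕ - ⅖*37 = ⅕ - 74/5 = -73/5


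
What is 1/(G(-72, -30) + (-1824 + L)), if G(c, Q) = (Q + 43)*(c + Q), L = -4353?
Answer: -1/7503 ≈ -0.00013328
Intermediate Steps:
G(c, Q) = (43 + Q)*(Q + c)
1/(G(-72, -30) + (-1824 + L)) = 1/(((-30)² + 43*(-30) + 43*(-72) - 30*(-72)) + (-1824 - 4353)) = 1/((900 - 1290 - 3096 + 2160) - 6177) = 1/(-1326 - 6177) = 1/(-7503) = -1/7503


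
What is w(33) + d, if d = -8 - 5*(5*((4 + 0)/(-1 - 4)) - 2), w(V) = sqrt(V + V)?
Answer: 22 + sqrt(66) ≈ 30.124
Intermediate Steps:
w(V) = sqrt(2)*sqrt(V) (w(V) = sqrt(2*V) = sqrt(2)*sqrt(V))
d = 22 (d = -8 - 5*(5*(4/(-5)) - 2) = -8 - 5*(5*(4*(-1/5)) - 2) = -8 - 5*(5*(-4/5) - 2) = -8 - 5*(-4 - 2) = -8 - 5*(-6) = -8 + 30 = 22)
w(33) + d = sqrt(2)*sqrt(33) + 22 = sqrt(66) + 22 = 22 + sqrt(66)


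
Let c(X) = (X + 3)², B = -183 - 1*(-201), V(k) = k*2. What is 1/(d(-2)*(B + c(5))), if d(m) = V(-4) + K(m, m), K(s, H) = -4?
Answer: -1/984 ≈ -0.0010163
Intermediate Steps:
V(k) = 2*k
d(m) = -12 (d(m) = 2*(-4) - 4 = -8 - 4 = -12)
B = 18 (B = -183 + 201 = 18)
c(X) = (3 + X)²
1/(d(-2)*(B + c(5))) = 1/(-12*(18 + (3 + 5)²)) = 1/(-12*(18 + 8²)) = 1/(-12*(18 + 64)) = 1/(-12*82) = 1/(-984) = -1/984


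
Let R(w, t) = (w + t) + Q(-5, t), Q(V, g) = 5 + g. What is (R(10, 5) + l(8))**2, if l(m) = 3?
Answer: 784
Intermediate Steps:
R(w, t) = 5 + w + 2*t (R(w, t) = (w + t) + (5 + t) = (t + w) + (5 + t) = 5 + w + 2*t)
(R(10, 5) + l(8))**2 = ((5 + 10 + 2*5) + 3)**2 = ((5 + 10 + 10) + 3)**2 = (25 + 3)**2 = 28**2 = 784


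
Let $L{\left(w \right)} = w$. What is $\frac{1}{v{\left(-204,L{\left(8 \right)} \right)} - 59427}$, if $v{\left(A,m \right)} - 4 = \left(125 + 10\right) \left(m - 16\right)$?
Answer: $- \frac{1}{60503} \approx -1.6528 \cdot 10^{-5}$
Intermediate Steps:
$v{\left(A,m \right)} = -2156 + 135 m$ ($v{\left(A,m \right)} = 4 + \left(125 + 10\right) \left(m - 16\right) = 4 + 135 \left(-16 + m\right) = 4 + \left(-2160 + 135 m\right) = -2156 + 135 m$)
$\frac{1}{v{\left(-204,L{\left(8 \right)} \right)} - 59427} = \frac{1}{\left(-2156 + 135 \cdot 8\right) - 59427} = \frac{1}{\left(-2156 + 1080\right) - 59427} = \frac{1}{-1076 - 59427} = \frac{1}{-60503} = - \frac{1}{60503}$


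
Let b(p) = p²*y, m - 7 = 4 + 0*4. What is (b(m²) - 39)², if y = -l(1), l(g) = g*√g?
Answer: 215502400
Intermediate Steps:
l(g) = g^(3/2)
m = 11 (m = 7 + (4 + 0*4) = 7 + (4 + 0) = 7 + 4 = 11)
y = -1 (y = -1^(3/2) = -1*1 = -1)
b(p) = -p² (b(p) = p²*(-1) = -p²)
(b(m²) - 39)² = (-(11²)² - 39)² = (-1*121² - 39)² = (-1*14641 - 39)² = (-14641 - 39)² = (-14680)² = 215502400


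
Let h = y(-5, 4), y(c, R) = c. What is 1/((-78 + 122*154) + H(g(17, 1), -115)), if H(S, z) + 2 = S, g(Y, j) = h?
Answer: 1/18703 ≈ 5.3467e-5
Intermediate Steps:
h = -5
g(Y, j) = -5
H(S, z) = -2 + S
1/((-78 + 122*154) + H(g(17, 1), -115)) = 1/((-78 + 122*154) + (-2 - 5)) = 1/((-78 + 18788) - 7) = 1/(18710 - 7) = 1/18703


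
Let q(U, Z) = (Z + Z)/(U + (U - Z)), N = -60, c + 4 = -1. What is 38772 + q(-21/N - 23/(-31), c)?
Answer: 86342144/2227 ≈ 38771.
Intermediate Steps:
c = -5 (c = -4 - 1 = -5)
q(U, Z) = 2*Z/(-Z + 2*U) (q(U, Z) = (2*Z)/(-Z + 2*U) = 2*Z/(-Z + 2*U))
38772 + q(-21/N - 23/(-31), c) = 38772 + 2*(-5)/(-1*(-5) + 2*(-21/(-60) - 23/(-31))) = 38772 + 2*(-5)/(5 + 2*(-21*(-1/60) - 23*(-1/31))) = 38772 + 2*(-5)/(5 + 2*(7/20 + 23/31)) = 38772 + 2*(-5)/(5 + 2*(677/620)) = 38772 + 2*(-5)/(5 + 677/310) = 38772 + 2*(-5)/(2227/310) = 38772 + 2*(-5)*(310/2227) = 38772 - 3100/2227 = 86342144/2227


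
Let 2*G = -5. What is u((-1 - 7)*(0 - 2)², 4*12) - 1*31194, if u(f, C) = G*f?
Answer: -31114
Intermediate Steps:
G = -5/2 (G = (½)*(-5) = -5/2 ≈ -2.5000)
u(f, C) = -5*f/2
u((-1 - 7)*(0 - 2)², 4*12) - 1*31194 = -5*(-1 - 7)*(0 - 2)²/2 - 1*31194 = -(-20)*(-2)² - 31194 = -(-20)*4 - 31194 = -5/2*(-32) - 31194 = 80 - 31194 = -31114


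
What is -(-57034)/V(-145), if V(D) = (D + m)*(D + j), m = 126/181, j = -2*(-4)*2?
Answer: 10323154/3369351 ≈ 3.0638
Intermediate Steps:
j = 16 (j = 8*2 = 16)
m = 126/181 (m = 126*(1/181) = 126/181 ≈ 0.69613)
V(D) = (16 + D)*(126/181 + D) (V(D) = (D + 126/181)*(D + 16) = (126/181 + D)*(16 + D) = (16 + D)*(126/181 + D))
-(-57034)/V(-145) = -(-57034)/(2016/181 + (-145)**2 + (3022/181)*(-145)) = -(-57034)/(2016/181 + 21025 - 438190/181) = -(-57034)/3369351/181 = -(-57034)*181/3369351 = -1*(-10323154/3369351) = 10323154/3369351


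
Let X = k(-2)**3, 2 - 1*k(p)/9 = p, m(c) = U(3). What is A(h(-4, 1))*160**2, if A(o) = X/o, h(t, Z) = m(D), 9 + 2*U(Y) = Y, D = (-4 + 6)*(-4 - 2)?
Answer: -398131200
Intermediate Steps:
D = -12 (D = 2*(-6) = -12)
U(Y) = -9/2 + Y/2
m(c) = -3 (m(c) = -9/2 + (1/2)*3 = -9/2 + 3/2 = -3)
k(p) = 18 - 9*p
X = 46656 (X = (18 - 9*(-2))**3 = (18 + 18)**3 = 36**3 = 46656)
h(t, Z) = -3
A(o) = 46656/o
A(h(-4, 1))*160**2 = (46656/(-3))*160**2 = (46656*(-1/3))*25600 = -15552*25600 = -398131200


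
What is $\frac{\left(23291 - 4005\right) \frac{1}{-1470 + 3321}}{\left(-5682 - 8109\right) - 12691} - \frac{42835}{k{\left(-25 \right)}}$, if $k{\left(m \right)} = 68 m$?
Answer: $\frac{209966103977}{8333090940} \approx 25.197$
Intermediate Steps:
$\frac{\left(23291 - 4005\right) \frac{1}{-1470 + 3321}}{\left(-5682 - 8109\right) - 12691} - \frac{42835}{k{\left(-25 \right)}} = \frac{\left(23291 - 4005\right) \frac{1}{-1470 + 3321}}{\left(-5682 - 8109\right) - 12691} - \frac{42835}{68 \left(-25\right)} = \frac{19286 \cdot \frac{1}{1851}}{-13791 - 12691} - \frac{42835}{-1700} = \frac{19286 \cdot \frac{1}{1851}}{-26482} - - \frac{8567}{340} = \frac{19286}{1851} \left(- \frac{1}{26482}\right) + \frac{8567}{340} = - \frac{9643}{24509091} + \frac{8567}{340} = \frac{209966103977}{8333090940}$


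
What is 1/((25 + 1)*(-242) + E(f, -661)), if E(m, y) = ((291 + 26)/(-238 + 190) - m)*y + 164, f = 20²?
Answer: 48/12606593 ≈ 3.8075e-6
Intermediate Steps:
f = 400
E(m, y) = 164 + y*(-317/48 - m) (E(m, y) = (317/(-48) - m)*y + 164 = (317*(-1/48) - m)*y + 164 = (-317/48 - m)*y + 164 = y*(-317/48 - m) + 164 = 164 + y*(-317/48 - m))
1/((25 + 1)*(-242) + E(f, -661)) = 1/((25 + 1)*(-242) + (164 - 317/48*(-661) - 1*400*(-661))) = 1/(26*(-242) + (164 + 209537/48 + 264400)) = 1/(-6292 + 12908609/48) = 1/(12606593/48) = 48/12606593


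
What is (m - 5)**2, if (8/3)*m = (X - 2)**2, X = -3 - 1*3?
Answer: 361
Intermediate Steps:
X = -6 (X = -3 - 3 = -6)
m = 24 (m = 3*(-6 - 2)**2/8 = (3/8)*(-8)**2 = (3/8)*64 = 24)
(m - 5)**2 = (24 - 5)**2 = 19**2 = 361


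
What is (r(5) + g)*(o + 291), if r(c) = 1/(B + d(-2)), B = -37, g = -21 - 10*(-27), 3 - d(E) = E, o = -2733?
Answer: -9727707/16 ≈ -6.0798e+5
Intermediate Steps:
d(E) = 3 - E
g = 249 (g = -21 + 270 = 249)
r(c) = -1/32 (r(c) = 1/(-37 + (3 - 1*(-2))) = 1/(-37 + (3 + 2)) = 1/(-37 + 5) = 1/(-32) = -1/32)
(r(5) + g)*(o + 291) = (-1/32 + 249)*(-2733 + 291) = (7967/32)*(-2442) = -9727707/16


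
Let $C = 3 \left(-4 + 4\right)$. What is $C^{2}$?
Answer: $0$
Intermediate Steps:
$C = 0$ ($C = 3 \cdot 0 = 0$)
$C^{2} = 0^{2} = 0$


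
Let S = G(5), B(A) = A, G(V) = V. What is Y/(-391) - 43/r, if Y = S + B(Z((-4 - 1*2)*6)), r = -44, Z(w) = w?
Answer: 18177/17204 ≈ 1.0566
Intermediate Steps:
S = 5
Y = -31 (Y = 5 + (-4 - 1*2)*6 = 5 + (-4 - 2)*6 = 5 - 6*6 = 5 - 36 = -31)
Y/(-391) - 43/r = -31/(-391) - 43/(-44) = -31*(-1/391) - 43*(-1/44) = 31/391 + 43/44 = 18177/17204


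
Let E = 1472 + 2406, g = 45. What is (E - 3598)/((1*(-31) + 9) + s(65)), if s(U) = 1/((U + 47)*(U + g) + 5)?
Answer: -3451000/271149 ≈ -12.727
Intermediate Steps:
E = 3878
s(U) = 1/(5 + (45 + U)*(47 + U)) (s(U) = 1/((U + 47)*(U + 45) + 5) = 1/((47 + U)*(45 + U) + 5) = 1/((45 + U)*(47 + U) + 5) = 1/(5 + (45 + U)*(47 + U)))
(E - 3598)/((1*(-31) + 9) + s(65)) = (3878 - 3598)/((1*(-31) + 9) + 1/(2120 + 65**2 + 92*65)) = 280/((-31 + 9) + 1/(2120 + 4225 + 5980)) = 280/(-22 + 1/12325) = 280/(-271149/12325) = 280*(-12325/271149) = -3451000/271149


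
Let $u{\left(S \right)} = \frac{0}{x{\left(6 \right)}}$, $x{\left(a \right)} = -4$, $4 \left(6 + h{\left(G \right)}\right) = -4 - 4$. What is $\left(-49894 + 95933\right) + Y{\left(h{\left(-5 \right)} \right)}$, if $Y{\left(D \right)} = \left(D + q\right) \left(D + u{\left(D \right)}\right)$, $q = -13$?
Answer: $46207$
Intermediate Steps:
$h{\left(G \right)} = -8$ ($h{\left(G \right)} = -6 + \frac{-4 - 4}{4} = -6 + \frac{1}{4} \left(-8\right) = -6 - 2 = -8$)
$u{\left(S \right)} = 0$ ($u{\left(S \right)} = \frac{0}{-4} = 0 \left(- \frac{1}{4}\right) = 0$)
$Y{\left(D \right)} = D \left(-13 + D\right)$ ($Y{\left(D \right)} = \left(D - 13\right) \left(D + 0\right) = \left(-13 + D\right) D = D \left(-13 + D\right)$)
$\left(-49894 + 95933\right) + Y{\left(h{\left(-5 \right)} \right)} = \left(-49894 + 95933\right) - 8 \left(-13 - 8\right) = 46039 - -168 = 46039 + 168 = 46207$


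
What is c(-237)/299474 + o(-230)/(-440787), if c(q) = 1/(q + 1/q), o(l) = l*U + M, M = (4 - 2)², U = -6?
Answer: -23280997605239/7414678499954460 ≈ -0.0031399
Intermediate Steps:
M = 4 (M = 2² = 4)
o(l) = 4 - 6*l (o(l) = l*(-6) + 4 = -6*l + 4 = 4 - 6*l)
c(-237)/299474 + o(-230)/(-440787) = -237/(1 + (-237)²)/299474 + (4 - 6*(-230))/(-440787) = -237/(1 + 56169)*(1/299474) + (4 + 1380)*(-1/440787) = -237/56170*(1/299474) + 1384*(-1/440787) = -237*1/56170*(1/299474) - 1384/440787 = -237/56170*1/299474 - 1384/440787 = -237/16821454580 - 1384/440787 = -23280997605239/7414678499954460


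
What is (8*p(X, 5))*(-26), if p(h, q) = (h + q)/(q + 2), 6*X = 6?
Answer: -1248/7 ≈ -178.29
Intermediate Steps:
X = 1 (X = (⅙)*6 = 1)
p(h, q) = (h + q)/(2 + q)
(8*p(X, 5))*(-26) = (8*((1 + 5)/(2 + 5)))*(-26) = (8*(6/7))*(-26) = (48/7)*(-26) = -1248/7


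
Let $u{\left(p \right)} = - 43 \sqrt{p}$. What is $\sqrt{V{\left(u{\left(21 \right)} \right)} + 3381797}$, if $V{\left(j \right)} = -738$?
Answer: $\sqrt{3381059} \approx 1838.8$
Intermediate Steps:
$\sqrt{V{\left(u{\left(21 \right)} \right)} + 3381797} = \sqrt{-738 + 3381797} = \sqrt{3381059}$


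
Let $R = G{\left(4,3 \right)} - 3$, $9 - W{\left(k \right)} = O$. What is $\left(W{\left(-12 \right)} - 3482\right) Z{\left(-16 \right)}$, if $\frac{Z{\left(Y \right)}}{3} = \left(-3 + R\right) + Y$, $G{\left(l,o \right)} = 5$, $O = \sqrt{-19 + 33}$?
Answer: $177123 + 51 \sqrt{14} \approx 1.7731 \cdot 10^{5}$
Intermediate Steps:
$O = \sqrt{14} \approx 3.7417$
$W{\left(k \right)} = 9 - \sqrt{14}$
$R = 2$ ($R = 5 - 3 = 2$)
$Z{\left(Y \right)} = -3 + 3 Y$ ($Z{\left(Y \right)} = 3 \left(\left(-3 + 2\right) + Y\right) = 3 \left(-1 + Y\right) = -3 + 3 Y$)
$\left(W{\left(-12 \right)} - 3482\right) Z{\left(-16 \right)} = \left(\left(9 - \sqrt{14}\right) - 3482\right) \left(-3 + 3 \left(-16\right)\right) = \left(-3473 - \sqrt{14}\right) \left(-3 - 48\right) = \left(-3473 - \sqrt{14}\right) \left(-51\right) = 177123 + 51 \sqrt{14}$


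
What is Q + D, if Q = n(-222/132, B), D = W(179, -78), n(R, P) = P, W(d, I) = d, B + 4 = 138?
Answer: 313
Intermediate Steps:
B = 134 (B = -4 + 138 = 134)
D = 179
Q = 134
Q + D = 134 + 179 = 313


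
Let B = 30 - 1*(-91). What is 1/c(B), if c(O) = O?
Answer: 1/121 ≈ 0.0082645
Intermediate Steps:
B = 121 (B = 30 + 91 = 121)
1/c(B) = 1/121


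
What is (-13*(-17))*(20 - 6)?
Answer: 3094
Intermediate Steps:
(-13*(-17))*(20 - 6) = 221*14 = 3094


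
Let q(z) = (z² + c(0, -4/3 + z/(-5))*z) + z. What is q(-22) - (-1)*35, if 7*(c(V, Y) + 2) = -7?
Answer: 563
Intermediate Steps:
c(V, Y) = -3 (c(V, Y) = -2 + (⅐)*(-7) = -2 - 1 = -3)
q(z) = z² - 2*z (q(z) = (z² - 3*z) + z = z² - 2*z)
q(-22) - (-1)*35 = -22*(-2 - 22) - (-1)*35 = -22*(-24) - 1*(-35) = 528 + 35 = 563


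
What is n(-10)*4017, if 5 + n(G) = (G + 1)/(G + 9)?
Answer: 16068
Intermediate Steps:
n(G) = -5 + (1 + G)/(9 + G) (n(G) = -5 + (G + 1)/(G + 9) = -5 + (1 + G)/(9 + G))
n(-10)*4017 = (4*(-11 - 1*(-10))/(9 - 10))*4017 = (4*(-11 + 10)/(-1))*4017 = (4*(-1)*(-1))*4017 = 4*4017 = 16068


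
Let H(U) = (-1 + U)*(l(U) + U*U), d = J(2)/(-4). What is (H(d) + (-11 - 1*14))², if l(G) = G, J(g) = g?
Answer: 38809/64 ≈ 606.39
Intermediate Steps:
d = -½ (d = 2/(-4) = 2*(-¼) = -½ ≈ -0.50000)
H(U) = (-1 + U)*(U + U²) (H(U) = (-1 + U)*(U + U*U) = (-1 + U)*(U + U²))
(H(d) + (-11 - 1*14))² = (((-½)³ - 1*(-½)) + (-11 - 1*14))² = ((-⅛ + ½) + (-11 - 14))² = (3/8 - 25)² = (-197/8)² = 38809/64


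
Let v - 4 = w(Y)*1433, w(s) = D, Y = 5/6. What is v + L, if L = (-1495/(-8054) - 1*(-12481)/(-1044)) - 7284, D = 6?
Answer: 5491639187/4204188 ≈ 1306.2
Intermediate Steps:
Y = 5/6 (Y = 5*(1/6) = 5/6 ≈ 0.83333)
w(s) = 6
v = 8602 (v = 4 + 6*1433 = 4 + 8598 = 8602)
L = -30672785989/4204188 (L = (-1495*(-1/8054) + 12481*(-1/1044)) - 7284 = (1495/8054 - 12481/1044) - 7284 = -49480597/4204188 - 7284 = -30672785989/4204188 ≈ -7295.8)
v + L = 8602 - 30672785989/4204188 = 5491639187/4204188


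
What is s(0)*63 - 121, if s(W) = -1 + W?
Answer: -184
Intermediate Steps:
s(0)*63 - 121 = (-1 + 0)*63 - 121 = -1*63 - 121 = -63 - 121 = -184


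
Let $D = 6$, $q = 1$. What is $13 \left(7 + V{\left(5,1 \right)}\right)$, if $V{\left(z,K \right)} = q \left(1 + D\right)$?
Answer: $182$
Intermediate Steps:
$V{\left(z,K \right)} = 7$ ($V{\left(z,K \right)} = 1 \left(1 + 6\right) = 1 \cdot 7 = 7$)
$13 \left(7 + V{\left(5,1 \right)}\right) = 13 \left(7 + 7\right) = 13 \cdot 14 = 182$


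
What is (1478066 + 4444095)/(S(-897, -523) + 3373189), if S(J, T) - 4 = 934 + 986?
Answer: 846023/482159 ≈ 1.7547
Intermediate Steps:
S(J, T) = 1924 (S(J, T) = 4 + (934 + 986) = 4 + 1920 = 1924)
(1478066 + 4444095)/(S(-897, -523) + 3373189) = (1478066 + 4444095)/(1924 + 3373189) = 5922161/3375113 = 5922161*(1/3375113) = 846023/482159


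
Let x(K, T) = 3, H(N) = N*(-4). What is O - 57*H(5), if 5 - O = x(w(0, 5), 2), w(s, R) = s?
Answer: 1142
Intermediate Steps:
H(N) = -4*N
O = 2 (O = 5 - 1*3 = 5 - 3 = 2)
O - 57*H(5) = 2 - (-228)*5 = 2 - 57*(-20) = 2 + 1140 = 1142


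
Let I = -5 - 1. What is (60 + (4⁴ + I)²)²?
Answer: 3913753600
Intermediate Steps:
I = -6
(60 + (4⁴ + I)²)² = (60 + (4⁴ - 6)²)² = (60 + (256 - 6)²)² = (60 + 250²)² = (60 + 62500)² = 62560² = 3913753600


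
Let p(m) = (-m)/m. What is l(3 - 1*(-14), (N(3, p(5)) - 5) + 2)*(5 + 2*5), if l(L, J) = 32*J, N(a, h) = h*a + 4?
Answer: -960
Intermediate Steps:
p(m) = -1
N(a, h) = 4 + a*h (N(a, h) = a*h + 4 = 4 + a*h)
l(3 - 1*(-14), (N(3, p(5)) - 5) + 2)*(5 + 2*5) = (32*(((4 + 3*(-1)) - 5) + 2))*(5 + 2*5) = (32*(((4 - 3) - 5) + 2))*(5 + 10) = (32*((1 - 5) + 2))*15 = (32*(-4 + 2))*15 = (32*(-2))*15 = -64*15 = -960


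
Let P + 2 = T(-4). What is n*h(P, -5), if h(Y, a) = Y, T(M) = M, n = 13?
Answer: -78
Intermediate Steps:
P = -6 (P = -2 - 4 = -6)
n*h(P, -5) = 13*(-6) = -78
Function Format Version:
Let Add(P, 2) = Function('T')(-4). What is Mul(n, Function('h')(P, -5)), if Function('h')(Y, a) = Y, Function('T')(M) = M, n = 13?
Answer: -78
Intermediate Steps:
P = -6 (P = Add(-2, -4) = -6)
Mul(n, Function('h')(P, -5)) = Mul(13, -6) = -78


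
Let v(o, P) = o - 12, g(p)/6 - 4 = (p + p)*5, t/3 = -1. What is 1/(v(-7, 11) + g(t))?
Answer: -1/175 ≈ -0.0057143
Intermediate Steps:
t = -3 (t = 3*(-1) = -3)
g(p) = 24 + 60*p (g(p) = 24 + 6*((p + p)*5) = 24 + 6*((2*p)*5) = 24 + 6*(10*p) = 24 + 60*p)
v(o, P) = -12 + o
1/(v(-7, 11) + g(t)) = 1/((-12 - 7) + (24 + 60*(-3))) = 1/(-19 + (24 - 180)) = 1/(-19 - 156) = 1/(-175) = -1/175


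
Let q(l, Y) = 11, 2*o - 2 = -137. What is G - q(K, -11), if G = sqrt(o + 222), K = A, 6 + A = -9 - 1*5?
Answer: -11 + sqrt(618)/2 ≈ 1.4298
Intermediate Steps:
o = -135/2 (o = 1 + (1/2)*(-137) = 1 - 137/2 = -135/2 ≈ -67.500)
A = -20 (A = -6 + (-9 - 1*5) = -6 + (-9 - 5) = -6 - 14 = -20)
K = -20
G = sqrt(618)/2 (G = sqrt(-135/2 + 222) = sqrt(309/2) = sqrt(618)/2 ≈ 12.430)
G - q(K, -11) = sqrt(618)/2 - 1*11 = sqrt(618)/2 - 11 = -11 + sqrt(618)/2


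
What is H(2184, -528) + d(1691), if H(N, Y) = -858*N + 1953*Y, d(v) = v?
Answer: -2903365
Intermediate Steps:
H(2184, -528) + d(1691) = (-858*2184 + 1953*(-528)) + 1691 = (-1873872 - 1031184) + 1691 = -2905056 + 1691 = -2903365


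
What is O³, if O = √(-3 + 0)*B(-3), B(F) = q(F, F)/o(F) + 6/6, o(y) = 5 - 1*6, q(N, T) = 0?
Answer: -3*I*√3 ≈ -5.1962*I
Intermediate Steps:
o(y) = -1 (o(y) = 5 - 6 = -1)
B(F) = 1 (B(F) = 0/(-1) + 6/6 = 0*(-1) + 6*(⅙) = 0 + 1 = 1)
O = I*√3 (O = √(-3 + 0)*1 = √(-3)*1 = (I*√3)*1 = I*√3 ≈ 1.732*I)
O³ = (I*√3)³ = -3*I*√3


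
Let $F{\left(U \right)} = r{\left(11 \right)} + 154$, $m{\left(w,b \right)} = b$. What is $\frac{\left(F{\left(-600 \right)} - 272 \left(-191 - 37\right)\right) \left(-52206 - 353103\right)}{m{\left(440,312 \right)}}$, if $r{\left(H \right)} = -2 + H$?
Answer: $- \frac{646197649}{8} \approx -8.0775 \cdot 10^{7}$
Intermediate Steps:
$F{\left(U \right)} = 163$ ($F{\left(U \right)} = \left(-2 + 11\right) + 154 = 9 + 154 = 163$)
$\frac{\left(F{\left(-600 \right)} - 272 \left(-191 - 37\right)\right) \left(-52206 - 353103\right)}{m{\left(440,312 \right)}} = \frac{\left(163 - 272 \left(-191 - 37\right)\right) \left(-52206 - 353103\right)}{312} = \left(163 - -62016\right) \left(-405309\right) \frac{1}{312} = \left(163 + 62016\right) \left(-405309\right) \frac{1}{312} = 62179 \left(-405309\right) \frac{1}{312} = \left(-25201708311\right) \frac{1}{312} = - \frac{646197649}{8}$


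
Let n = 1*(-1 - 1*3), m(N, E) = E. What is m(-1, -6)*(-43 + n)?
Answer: 282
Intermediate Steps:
n = -4 (n = 1*(-1 - 3) = 1*(-4) = -4)
m(-1, -6)*(-43 + n) = -6*(-43 - 4) = -6*(-47) = 282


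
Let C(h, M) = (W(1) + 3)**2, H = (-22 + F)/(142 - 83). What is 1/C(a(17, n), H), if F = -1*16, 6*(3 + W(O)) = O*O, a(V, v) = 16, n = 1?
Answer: 36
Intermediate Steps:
W(O) = -3 + O**2/6 (W(O) = -3 + (O*O)/6 = -3 + O**2/6)
F = -16
H = -38/59 (H = (-22 - 16)/(142 - 83) = -38/59 ≈ -0.64407)
C(h, M) = 1/36 (C(h, M) = ((-3 + (1/6)*1**2) + 3)**2 = ((-3 + (1/6)*1) + 3)**2 = ((-3 + 1/6) + 3)**2 = (-17/6 + 3)**2 = (1/6)**2 = 1/36)
1/C(a(17, n), H) = 1/(1/36) = 36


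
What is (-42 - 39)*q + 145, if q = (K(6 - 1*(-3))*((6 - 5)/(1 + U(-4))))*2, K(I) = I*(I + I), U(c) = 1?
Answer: -12977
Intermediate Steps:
K(I) = 2*I² (K(I) = I*(2*I) = 2*I²)
q = 162 (q = ((2*(6 - 1*(-3))²)*((6 - 5)/(1 + 1)))*2 = ((2*(6 + 3)²)*(1/2))*2 = ((2*9²)*(1*(½)))*2 = ((2*81)*(½))*2 = (162*(½))*2 = 81*2 = 162)
(-42 - 39)*q + 145 = (-42 - 39)*162 + 145 = -81*162 + 145 = -13122 + 145 = -12977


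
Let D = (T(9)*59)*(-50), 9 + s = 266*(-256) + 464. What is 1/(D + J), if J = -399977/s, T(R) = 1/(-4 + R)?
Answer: -67641/39508213 ≈ -0.0017121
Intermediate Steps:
s = -67641 (s = -9 + (266*(-256) + 464) = -9 + (-68096 + 464) = -9 - 67632 = -67641)
D = -590 (D = (59/(-4 + 9))*(-50) = (59/5)*(-50) = -590)
J = 399977/67641 (J = -399977/(-67641) = -399977*(-1/67641) = 399977/67641 ≈ 5.9132)
1/(D + J) = 1/(-590 + 399977/67641) = 1/(-39508213/67641) = -67641/39508213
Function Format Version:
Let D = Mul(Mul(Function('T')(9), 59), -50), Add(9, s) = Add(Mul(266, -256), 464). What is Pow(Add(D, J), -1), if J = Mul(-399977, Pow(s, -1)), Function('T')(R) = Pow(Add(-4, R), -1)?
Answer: Rational(-67641, 39508213) ≈ -0.0017121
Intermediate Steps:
s = -67641 (s = Add(-9, Add(Mul(266, -256), 464)) = Add(-9, Add(-68096, 464)) = Add(-9, -67632) = -67641)
D = -590 (D = Mul(Mul(Pow(Add(-4, 9), -1), 59), -50) = Mul(Mul(Pow(5, -1), 59), -50) = Mul(Mul(Rational(1, 5), 59), -50) = Mul(Rational(59, 5), -50) = -590)
J = Rational(399977, 67641) (J = Mul(-399977, Pow(-67641, -1)) = Mul(-399977, Rational(-1, 67641)) = Rational(399977, 67641) ≈ 5.9132)
Pow(Add(D, J), -1) = Pow(Add(-590, Rational(399977, 67641)), -1) = Pow(Rational(-39508213, 67641), -1) = Rational(-67641, 39508213)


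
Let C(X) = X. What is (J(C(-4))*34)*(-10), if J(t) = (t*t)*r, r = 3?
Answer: -16320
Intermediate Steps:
J(t) = 3*t² (J(t) = (t*t)*3 = t²*3 = 3*t²)
(J(C(-4))*34)*(-10) = ((3*(-4)²)*34)*(-10) = ((3*16)*34)*(-10) = (48*34)*(-10) = 1632*(-10) = -16320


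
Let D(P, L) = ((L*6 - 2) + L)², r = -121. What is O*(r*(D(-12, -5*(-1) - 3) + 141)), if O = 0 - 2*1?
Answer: 68970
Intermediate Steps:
D(P, L) = (-2 + 7*L)² (D(P, L) = ((6*L - 2) + L)² = ((-2 + 6*L) + L)² = (-2 + 7*L)²)
O = -2 (O = 0 - 2 = -2)
O*(r*(D(-12, -5*(-1) - 3) + 141)) = -(-242)*((-2 + 7*(-5*(-1) - 3))² + 141) = -(-242)*((-2 + 7*(5 - 3))² + 141) = -(-242)*((-2 + 7*2)² + 141) = -(-242)*((-2 + 14)² + 141) = -(-242)*(12² + 141) = -(-242)*(144 + 141) = -(-242)*285 = -2*(-34485) = 68970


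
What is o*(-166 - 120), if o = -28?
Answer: 8008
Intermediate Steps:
o*(-166 - 120) = -28*(-166 - 120) = -28*(-286) = 8008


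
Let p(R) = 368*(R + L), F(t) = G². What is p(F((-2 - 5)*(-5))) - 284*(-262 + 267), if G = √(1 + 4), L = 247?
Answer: 91316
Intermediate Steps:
G = √5 ≈ 2.2361
F(t) = 5 (F(t) = (√5)² = 5)
p(R) = 90896 + 368*R (p(R) = 368*(R + 247) = 368*(247 + R) = 90896 + 368*R)
p(F((-2 - 5)*(-5))) - 284*(-262 + 267) = (90896 + 368*5) - 284*(-262 + 267) = (90896 + 1840) - 284*5 = 92736 - 1420 = 91316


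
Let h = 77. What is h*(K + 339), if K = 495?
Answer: 64218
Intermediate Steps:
h*(K + 339) = 77*(495 + 339) = 77*834 = 64218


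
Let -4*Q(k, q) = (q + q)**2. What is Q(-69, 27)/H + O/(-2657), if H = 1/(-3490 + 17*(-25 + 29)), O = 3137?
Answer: 6628250029/2657 ≈ 2.4946e+6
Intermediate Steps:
Q(k, q) = -q**2 (Q(k, q) = -(q + q)**2/4 = -4*q**2/4 = -q**2)
H = -1/3422 (H = 1/(-3490 + 17*4) = 1/(-3490 + 68) = 1/(-3422) = -1/3422 ≈ -0.00029223)
Q(-69, 27)/H + O/(-2657) = (-1*27**2)/(-1/3422) + 3137/(-2657) = -1*729*(-3422) + 3137*(-1/2657) = -729*(-3422) - 3137/2657 = 2494638 - 3137/2657 = 6628250029/2657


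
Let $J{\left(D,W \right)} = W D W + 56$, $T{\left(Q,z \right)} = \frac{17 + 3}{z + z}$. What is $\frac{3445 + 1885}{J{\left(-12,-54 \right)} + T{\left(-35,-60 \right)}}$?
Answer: $- \frac{31980}{209617} \approx -0.15256$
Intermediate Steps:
$T{\left(Q,z \right)} = \frac{10}{z}$ ($T{\left(Q,z \right)} = \frac{20}{2 z} = 20 \frac{1}{2 z} = \frac{10}{z}$)
$J{\left(D,W \right)} = 56 + D W^{2}$ ($J{\left(D,W \right)} = D W W + 56 = D W^{2} + 56 = 56 + D W^{2}$)
$\frac{3445 + 1885}{J{\left(-12,-54 \right)} + T{\left(-35,-60 \right)}} = \frac{3445 + 1885}{\left(56 - 12 \left(-54\right)^{2}\right) + \frac{10}{-60}} = \frac{5330}{\left(56 - 34992\right) + 10 \left(- \frac{1}{60}\right)} = \frac{5330}{\left(56 - 34992\right) - \frac{1}{6}} = \frac{5330}{-34936 - \frac{1}{6}} = \frac{5330}{- \frac{209617}{6}} = 5330 \left(- \frac{6}{209617}\right) = - \frac{31980}{209617}$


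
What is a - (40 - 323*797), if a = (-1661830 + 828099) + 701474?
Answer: 125134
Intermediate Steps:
a = -132257 (a = -833731 + 701474 = -132257)
a - (40 - 323*797) = -132257 - (40 - 323*797) = -132257 - (40 - 257431) = -132257 - 1*(-257391) = -132257 + 257391 = 125134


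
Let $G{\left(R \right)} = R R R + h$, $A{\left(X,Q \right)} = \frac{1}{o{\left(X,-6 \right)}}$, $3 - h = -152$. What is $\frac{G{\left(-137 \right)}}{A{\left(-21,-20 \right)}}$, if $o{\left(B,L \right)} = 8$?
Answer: $-20569584$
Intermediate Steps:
$h = 155$ ($h = 3 - -152 = 3 + 152 = 155$)
$A{\left(X,Q \right)} = \frac{1}{8}$
$G{\left(R \right)} = 155 + R^{3}$ ($G{\left(R \right)} = R R R + 155 = R^{2} R + 155 = R^{3} + 155 = 155 + R^{3}$)
$\frac{G{\left(-137 \right)}}{A{\left(-21,-20 \right)}} = \left(155 + \left(-137\right)^{3}\right) \frac{1}{\frac{1}{8}} = \left(155 - 2571353\right) 8 = \left(-2571198\right) 8 = -20569584$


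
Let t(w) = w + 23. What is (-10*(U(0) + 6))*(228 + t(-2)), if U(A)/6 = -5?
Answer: 59760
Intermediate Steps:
U(A) = -30 (U(A) = 6*(-5) = -30)
t(w) = 23 + w
(-10*(U(0) + 6))*(228 + t(-2)) = (-10*(-30 + 6))*(228 + (23 - 2)) = (-10*(-24))*(228 + 21) = 240*249 = 59760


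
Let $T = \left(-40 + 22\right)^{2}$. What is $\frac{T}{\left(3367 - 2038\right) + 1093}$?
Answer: $\frac{162}{1211} \approx 0.13377$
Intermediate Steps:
$T = 324$ ($T = \left(-18\right)^{2} = 324$)
$\frac{T}{\left(3367 - 2038\right) + 1093} = \frac{324}{\left(3367 - 2038\right) + 1093} = \frac{324}{1329 + 1093} = \frac{324}{2422} = 324 \cdot \frac{1}{2422} = \frac{162}{1211}$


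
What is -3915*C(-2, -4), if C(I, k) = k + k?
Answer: 31320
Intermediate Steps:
C(I, k) = 2*k
-3915*C(-2, -4) = -7830*(-4) = -3915*(-8) = 31320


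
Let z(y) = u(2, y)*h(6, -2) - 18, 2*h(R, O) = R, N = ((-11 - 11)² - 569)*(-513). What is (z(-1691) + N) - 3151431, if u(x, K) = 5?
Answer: -3107829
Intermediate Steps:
N = 43605 (N = ((-22)² - 569)*(-513) = (484 - 569)*(-513) = -85*(-513) = 43605)
h(R, O) = R/2
z(y) = -3 (z(y) = 5*((½)*6) - 18 = 5*3 - 18 = 15 - 18 = -3)
(z(-1691) + N) - 3151431 = (-3 + 43605) - 3151431 = 43602 - 3151431 = -3107829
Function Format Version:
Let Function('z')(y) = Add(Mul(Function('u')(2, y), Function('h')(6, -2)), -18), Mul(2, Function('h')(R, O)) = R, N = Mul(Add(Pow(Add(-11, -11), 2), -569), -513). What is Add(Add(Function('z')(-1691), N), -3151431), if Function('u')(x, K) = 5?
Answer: -3107829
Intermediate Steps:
N = 43605 (N = Mul(Add(Pow(-22, 2), -569), -513) = Mul(Add(484, -569), -513) = Mul(-85, -513) = 43605)
Function('h')(R, O) = Mul(Rational(1, 2), R)
Function('z')(y) = -3 (Function('z')(y) = Add(Mul(5, Mul(Rational(1, 2), 6)), -18) = Add(Mul(5, 3), -18) = Add(15, -18) = -3)
Add(Add(Function('z')(-1691), N), -3151431) = Add(Add(-3, 43605), -3151431) = Add(43602, -3151431) = -3107829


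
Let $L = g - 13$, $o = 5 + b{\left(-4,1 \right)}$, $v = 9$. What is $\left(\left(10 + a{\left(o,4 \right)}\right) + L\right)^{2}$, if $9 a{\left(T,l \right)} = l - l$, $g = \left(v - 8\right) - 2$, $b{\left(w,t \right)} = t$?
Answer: $16$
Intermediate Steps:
$g = -1$ ($g = \left(9 - 8\right) - 2 = 1 - 2 = -1$)
$o = 6$ ($o = 5 + 1 = 6$)
$a{\left(T,l \right)} = 0$ ($a{\left(T,l \right)} = \frac{l - l}{9} = \frac{1}{9} \cdot 0 = 0$)
$L = -14$ ($L = -1 - 13 = -14$)
$\left(\left(10 + a{\left(o,4 \right)}\right) + L\right)^{2} = \left(\left(10 + 0\right) - 14\right)^{2} = \left(10 - 14\right)^{2} = \left(-4\right)^{2} = 16$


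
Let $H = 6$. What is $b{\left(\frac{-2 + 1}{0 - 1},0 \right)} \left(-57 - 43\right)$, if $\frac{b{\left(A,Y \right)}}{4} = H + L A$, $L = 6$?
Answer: $-4800$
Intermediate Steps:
$b{\left(A,Y \right)} = 24 + 24 A$ ($b{\left(A,Y \right)} = 4 \left(6 + 6 A\right) = 24 + 24 A$)
$b{\left(\frac{-2 + 1}{0 - 1},0 \right)} \left(-57 - 43\right) = \left(24 + 24 \frac{-2 + 1}{0 - 1}\right) \left(-57 - 43\right) = \left(24 + 24 \left(- \frac{1}{-1}\right)\right) \left(-100\right) = \left(24 + 24 \left(\left(-1\right) \left(-1\right)\right)\right) \left(-100\right) = \left(24 + 24 \cdot 1\right) \left(-100\right) = \left(24 + 24\right) \left(-100\right) = 48 \left(-100\right) = -4800$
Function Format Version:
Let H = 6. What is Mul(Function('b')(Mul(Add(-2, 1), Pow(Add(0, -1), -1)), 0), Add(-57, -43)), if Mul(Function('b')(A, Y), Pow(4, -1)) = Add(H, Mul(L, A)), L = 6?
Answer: -4800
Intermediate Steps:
Function('b')(A, Y) = Add(24, Mul(24, A)) (Function('b')(A, Y) = Mul(4, Add(6, Mul(6, A))) = Add(24, Mul(24, A)))
Mul(Function('b')(Mul(Add(-2, 1), Pow(Add(0, -1), -1)), 0), Add(-57, -43)) = Mul(Add(24, Mul(24, Mul(Add(-2, 1), Pow(Add(0, -1), -1)))), Add(-57, -43)) = Mul(Add(24, Mul(24, Mul(-1, Pow(-1, -1)))), -100) = Mul(Add(24, Mul(24, Mul(-1, -1))), -100) = Mul(Add(24, Mul(24, 1)), -100) = Mul(Add(24, 24), -100) = Mul(48, -100) = -4800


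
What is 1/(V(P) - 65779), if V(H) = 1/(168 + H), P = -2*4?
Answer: -160/10524639 ≈ -1.5202e-5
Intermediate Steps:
P = -8
1/(V(P) - 65779) = 1/(1/(168 - 8) - 65779) = 1/(1/160 - 65779) = 1/(-10524639/160) = -160/10524639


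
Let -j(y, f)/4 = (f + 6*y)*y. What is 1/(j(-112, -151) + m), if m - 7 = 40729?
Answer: -1/327968 ≈ -3.0491e-6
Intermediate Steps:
m = 40736 (m = 7 + 40729 = 40736)
j(y, f) = -4*y*(f + 6*y) (j(y, f) = -4*(f + 6*y)*y = -4*y*(f + 6*y))
1/(j(-112, -151) + m) = 1/(-4*(-112)*(-151 + 6*(-112)) + 40736) = 1/(-4*(-112)*(-151 - 672) + 40736) = 1/(-4*(-112)*(-823) + 40736) = 1/(-368704 + 40736) = 1/(-327968) = -1/327968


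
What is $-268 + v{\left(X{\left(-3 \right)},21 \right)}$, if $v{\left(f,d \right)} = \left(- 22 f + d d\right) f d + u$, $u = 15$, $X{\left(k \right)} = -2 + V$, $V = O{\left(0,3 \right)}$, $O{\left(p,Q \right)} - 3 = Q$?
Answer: $29399$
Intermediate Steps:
$O{\left(p,Q \right)} = 3 + Q$
$V = 6$ ($V = 3 + 3 = 6$)
$X{\left(k \right)} = 4$ ($X{\left(k \right)} = -2 + 6 = 4$)
$v{\left(f,d \right)} = 15 + d f \left(d^{2} - 22 f\right)$ ($v{\left(f,d \right)} = \left(- 22 f + d d\right) f d + 15 = \left(- 22 f + d^{2}\right) f d + 15 = \left(d^{2} - 22 f\right) f d + 15 = f \left(d^{2} - 22 f\right) d + 15 = d f \left(d^{2} - 22 f\right) + 15 = 15 + d f \left(d^{2} - 22 f\right)$)
$-268 + v{\left(X{\left(-3 \right)},21 \right)} = -268 + \left(15 + 4 \cdot 21^{3} - 462 \cdot 4^{2}\right) = -268 + \left(15 + 4 \cdot 9261 - 462 \cdot 16\right) = -268 + \left(15 + 37044 - 7392\right) = -268 + 29667 = 29399$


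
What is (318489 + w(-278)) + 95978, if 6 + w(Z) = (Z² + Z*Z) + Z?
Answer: 568751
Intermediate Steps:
w(Z) = -6 + Z + 2*Z² (w(Z) = -6 + ((Z² + Z*Z) + Z) = -6 + ((Z² + Z²) + Z) = -6 + (2*Z² + Z) = -6 + (Z + 2*Z²) = -6 + Z + 2*Z²)
(318489 + w(-278)) + 95978 = (318489 + (-6 - 278 + 2*(-278)²)) + 95978 = (318489 + (-6 - 278 + 2*77284)) + 95978 = (318489 + (-6 - 278 + 154568)) + 95978 = (318489 + 154284) + 95978 = 472773 + 95978 = 568751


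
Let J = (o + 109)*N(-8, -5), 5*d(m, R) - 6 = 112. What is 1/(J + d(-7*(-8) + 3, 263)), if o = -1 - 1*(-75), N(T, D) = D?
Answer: -5/4457 ≈ -0.0011218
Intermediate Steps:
o = 74 (o = -1 + 75 = 74)
d(m, R) = 118/5 (d(m, R) = 6/5 + (⅕)*112 = 6/5 + 112/5 = 118/5)
J = -915 (J = (74 + 109)*(-5) = 183*(-5) = -915)
1/(J + d(-7*(-8) + 3, 263)) = 1/(-915 + 118/5) = 1/(-4457/5) = -5/4457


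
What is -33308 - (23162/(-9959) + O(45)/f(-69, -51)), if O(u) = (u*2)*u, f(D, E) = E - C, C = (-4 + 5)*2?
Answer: -17539300180/527827 ≈ -33229.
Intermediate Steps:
C = 2 (C = 1*2 = 2)
f(D, E) = -2 + E (f(D, E) = E - 1*2 = E - 2 = -2 + E)
O(u) = 2*u² (O(u) = (2*u)*u = 2*u²)
-33308 - (23162/(-9959) + O(45)/f(-69, -51)) = -33308 - (23162/(-9959) + (2*45²)/(-2 - 51)) = -33308 - (23162*(-1/9959) + (2*2025)/(-53)) = -33308 - (-23162/9959 + 4050*(-1/53)) = -33308 - (-23162/9959 - 4050/53) = -33308 - 1*(-41561536/527827) = -33308 + 41561536/527827 = -17539300180/527827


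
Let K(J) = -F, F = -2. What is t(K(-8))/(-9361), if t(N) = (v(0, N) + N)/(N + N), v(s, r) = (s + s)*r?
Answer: -1/18722 ≈ -5.3413e-5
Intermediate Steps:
K(J) = 2 (K(J) = -1*(-2) = 2)
v(s, r) = 2*r*s (v(s, r) = (2*s)*r = 2*r*s)
t(N) = ½ (t(N) = (2*N*0 + N)/(N + N) = (0 + N)/((2*N)) = N*(1/(2*N)) = ½)
t(K(-8))/(-9361) = (½)/(-9361) = (½)*(-1/9361) = -1/18722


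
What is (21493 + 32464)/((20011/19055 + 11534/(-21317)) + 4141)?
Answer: 21917087086295/1682262090452 ≈ 13.028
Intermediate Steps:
(21493 + 32464)/((20011/19055 + 11534/(-21317)) + 4141) = 53957/((20011*(1/19055) + 11534*(-1/21317)) + 4141) = 53957/((20011/19055 - 11534/21317) + 4141) = 53957/(206794117/406195435 + 4141) = 53957/(1682262090452/406195435) = 53957*(406195435/1682262090452) = 21917087086295/1682262090452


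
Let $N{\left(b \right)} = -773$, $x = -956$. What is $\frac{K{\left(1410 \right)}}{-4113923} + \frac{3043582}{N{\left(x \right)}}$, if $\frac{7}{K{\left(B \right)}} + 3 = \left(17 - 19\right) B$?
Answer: $- \frac{35346958003935667}{8977316378217} \approx -3937.4$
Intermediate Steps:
$K{\left(B \right)} = \frac{7}{-3 - 2 B}$ ($K{\left(B \right)} = \frac{7}{-3 + \left(17 - 19\right) B} = \frac{7}{-3 - 2 B}$)
$\frac{K{\left(1410 \right)}}{-4113923} + \frac{3043582}{N{\left(x \right)}} = \frac{\left(-7\right) \frac{1}{3 + 2 \cdot 1410}}{-4113923} + \frac{3043582}{-773} = - \frac{7}{3 + 2820} \left(- \frac{1}{4113923}\right) + 3043582 \left(- \frac{1}{773}\right) = - \frac{7}{2823} \left(- \frac{1}{4113923}\right) - \frac{3043582}{773} = \left(-7\right) \frac{1}{2823} \left(- \frac{1}{4113923}\right) - \frac{3043582}{773} = \left(- \frac{7}{2823}\right) \left(- \frac{1}{4113923}\right) - \frac{3043582}{773} = \frac{7}{11613604629} - \frac{3043582}{773} = - \frac{35346958003935667}{8977316378217}$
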